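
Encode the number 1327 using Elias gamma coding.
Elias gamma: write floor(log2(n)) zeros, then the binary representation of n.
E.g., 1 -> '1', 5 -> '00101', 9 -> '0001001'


num_bits = floor(log2(1327)) + 1 = 11
leading_zeros = num_bits - 1 = 10
binary(1327) = 10100101111

Elias gamma(1327) = '0000000000' + '10100101111' = 000000000010100101111 (21 bits)


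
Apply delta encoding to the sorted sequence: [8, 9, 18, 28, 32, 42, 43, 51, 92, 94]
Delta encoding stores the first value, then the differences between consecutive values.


First value: 8
Deltas:
  9 - 8 = 1
  18 - 9 = 9
  28 - 18 = 10
  32 - 28 = 4
  42 - 32 = 10
  43 - 42 = 1
  51 - 43 = 8
  92 - 51 = 41
  94 - 92 = 2


Delta encoded: [8, 1, 9, 10, 4, 10, 1, 8, 41, 2]


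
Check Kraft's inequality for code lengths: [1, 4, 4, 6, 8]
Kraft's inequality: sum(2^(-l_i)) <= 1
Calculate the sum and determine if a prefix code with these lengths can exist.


Sum = 2^(-1) + 2^(-4) + 2^(-4) + 2^(-6) + 2^(-8)
    = 0.5 + 0.0625 + 0.0625 + 0.015625 + 0.00390625
    = 165/256 = 0.64453125
Since 0.64453125 <= 1, Kraft's inequality IS satisfied.
A prefix code with these lengths CAN exist.

Kraft sum = 0.64453125. Satisfied.


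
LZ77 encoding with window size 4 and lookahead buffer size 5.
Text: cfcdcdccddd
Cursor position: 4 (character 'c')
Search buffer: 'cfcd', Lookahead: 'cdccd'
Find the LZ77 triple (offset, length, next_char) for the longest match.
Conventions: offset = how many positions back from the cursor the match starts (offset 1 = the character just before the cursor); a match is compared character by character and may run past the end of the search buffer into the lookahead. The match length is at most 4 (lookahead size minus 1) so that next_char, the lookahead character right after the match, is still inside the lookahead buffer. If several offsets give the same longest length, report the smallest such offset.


Try each offset into the search buffer:
  offset=1 (pos 3, char 'd'): match length 0
  offset=2 (pos 2, char 'c'): match length 3
  offset=3 (pos 1, char 'f'): match length 0
  offset=4 (pos 0, char 'c'): match length 1
Longest match has length 3 at offset 2.
next_char = character at position 4 + 3 = 7 -> 'c'

Best match: offset=2, length=3 (matching 'cdc' starting at position 2)
LZ77 triple: (2, 3, 'c')


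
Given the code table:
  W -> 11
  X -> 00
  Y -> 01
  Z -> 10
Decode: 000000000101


Decoding:
00 -> X
00 -> X
00 -> X
00 -> X
01 -> Y
01 -> Y


Result: XXXXYY


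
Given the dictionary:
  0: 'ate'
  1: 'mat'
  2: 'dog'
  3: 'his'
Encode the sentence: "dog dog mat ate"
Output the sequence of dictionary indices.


Look up each word in the dictionary:
  'dog' -> 2
  'dog' -> 2
  'mat' -> 1
  'ate' -> 0

Encoded: [2, 2, 1, 0]


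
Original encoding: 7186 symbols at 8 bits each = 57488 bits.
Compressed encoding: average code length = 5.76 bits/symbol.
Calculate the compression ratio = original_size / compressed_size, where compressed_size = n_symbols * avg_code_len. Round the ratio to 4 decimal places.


original_size = n_symbols * orig_bits = 7186 * 8 = 57488 bits
compressed_size = n_symbols * avg_code_len = 7186 * 5.76 = 41391.36 bits
ratio = original_size / compressed_size = 57488 / 41391.36 = 1.3889

Compression ratio = 1.3889


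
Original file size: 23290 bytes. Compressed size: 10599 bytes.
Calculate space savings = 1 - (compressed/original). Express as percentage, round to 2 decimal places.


ratio = compressed/original = 10599/23290 = 0.455088
savings = 1 - ratio = 1 - 0.455088 = 0.544912
as a percentage: 0.544912 * 100 = 54.49%

Space savings = 1 - 10599/23290 = 54.49%


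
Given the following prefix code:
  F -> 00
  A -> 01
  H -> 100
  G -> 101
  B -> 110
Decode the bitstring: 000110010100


Decoding step by step:
Bits 00 -> F
Bits 01 -> A
Bits 100 -> H
Bits 101 -> G
Bits 00 -> F


Decoded message: FAHGF


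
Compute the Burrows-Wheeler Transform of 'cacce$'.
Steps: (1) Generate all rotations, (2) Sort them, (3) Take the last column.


Rotations (sorted):
  0: $cacce -> last char: e
  1: acce$c -> last char: c
  2: cacce$ -> last char: $
  3: cce$ca -> last char: a
  4: ce$cac -> last char: c
  5: e$cacc -> last char: c


BWT = ec$acc


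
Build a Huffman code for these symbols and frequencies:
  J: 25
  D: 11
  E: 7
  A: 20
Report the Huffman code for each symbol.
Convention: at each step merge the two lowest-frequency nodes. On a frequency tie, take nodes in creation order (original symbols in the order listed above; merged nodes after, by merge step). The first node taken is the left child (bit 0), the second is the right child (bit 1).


Huffman tree construction:
Step 1: Merge E(7) + D(11) = 18
Step 2: Merge (E+D)(18) + A(20) = 38
Step 3: Merge J(25) + ((E+D)+A)(38) = 63
Read each symbol's code off the tree from the root (left child = 0, right child = 1).

Codes:
  J: 0 (length 1)
  D: 101 (length 3)
  E: 100 (length 3)
  A: 11 (length 2)
Average code length: 119/63 = 1.8889 bits/symbol


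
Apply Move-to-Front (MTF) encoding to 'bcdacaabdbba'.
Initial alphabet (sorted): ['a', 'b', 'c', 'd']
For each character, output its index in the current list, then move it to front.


MTF encoding:
'b': index 1 in ['a', 'b', 'c', 'd'] -> ['b', 'a', 'c', 'd']
'c': index 2 in ['b', 'a', 'c', 'd'] -> ['c', 'b', 'a', 'd']
'd': index 3 in ['c', 'b', 'a', 'd'] -> ['d', 'c', 'b', 'a']
'a': index 3 in ['d', 'c', 'b', 'a'] -> ['a', 'd', 'c', 'b']
'c': index 2 in ['a', 'd', 'c', 'b'] -> ['c', 'a', 'd', 'b']
'a': index 1 in ['c', 'a', 'd', 'b'] -> ['a', 'c', 'd', 'b']
'a': index 0 in ['a', 'c', 'd', 'b'] -> ['a', 'c', 'd', 'b']
'b': index 3 in ['a', 'c', 'd', 'b'] -> ['b', 'a', 'c', 'd']
'd': index 3 in ['b', 'a', 'c', 'd'] -> ['d', 'b', 'a', 'c']
'b': index 1 in ['d', 'b', 'a', 'c'] -> ['b', 'd', 'a', 'c']
'b': index 0 in ['b', 'd', 'a', 'c'] -> ['b', 'd', 'a', 'c']
'a': index 2 in ['b', 'd', 'a', 'c'] -> ['a', 'b', 'd', 'c']


Output: [1, 2, 3, 3, 2, 1, 0, 3, 3, 1, 0, 2]


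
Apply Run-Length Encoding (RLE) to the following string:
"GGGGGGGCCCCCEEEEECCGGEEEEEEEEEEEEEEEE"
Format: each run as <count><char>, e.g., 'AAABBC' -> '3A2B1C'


Scanning runs left to right:
  i=0: run of 'G' x 7 -> '7G'
  i=7: run of 'C' x 5 -> '5C'
  i=12: run of 'E' x 5 -> '5E'
  i=17: run of 'C' x 2 -> '2C'
  i=19: run of 'G' x 2 -> '2G'
  i=21: run of 'E' x 16 -> '16E'

RLE = 7G5C5E2C2G16E


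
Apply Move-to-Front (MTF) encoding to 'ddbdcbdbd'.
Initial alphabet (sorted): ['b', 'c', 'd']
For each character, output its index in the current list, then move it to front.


MTF encoding:
'd': index 2 in ['b', 'c', 'd'] -> ['d', 'b', 'c']
'd': index 0 in ['d', 'b', 'c'] -> ['d', 'b', 'c']
'b': index 1 in ['d', 'b', 'c'] -> ['b', 'd', 'c']
'd': index 1 in ['b', 'd', 'c'] -> ['d', 'b', 'c']
'c': index 2 in ['d', 'b', 'c'] -> ['c', 'd', 'b']
'b': index 2 in ['c', 'd', 'b'] -> ['b', 'c', 'd']
'd': index 2 in ['b', 'c', 'd'] -> ['d', 'b', 'c']
'b': index 1 in ['d', 'b', 'c'] -> ['b', 'd', 'c']
'd': index 1 in ['b', 'd', 'c'] -> ['d', 'b', 'c']


Output: [2, 0, 1, 1, 2, 2, 2, 1, 1]


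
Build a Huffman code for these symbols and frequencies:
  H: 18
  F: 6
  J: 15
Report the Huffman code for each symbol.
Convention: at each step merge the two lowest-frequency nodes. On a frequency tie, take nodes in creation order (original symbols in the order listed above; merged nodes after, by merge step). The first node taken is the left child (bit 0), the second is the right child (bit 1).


Huffman tree construction:
Step 1: Merge F(6) + J(15) = 21
Step 2: Merge H(18) + (F+J)(21) = 39
Read each symbol's code off the tree from the root (left child = 0, right child = 1).

Codes:
  H: 0 (length 1)
  F: 10 (length 2)
  J: 11 (length 2)
Average code length: 60/39 = 1.5385 bits/symbol


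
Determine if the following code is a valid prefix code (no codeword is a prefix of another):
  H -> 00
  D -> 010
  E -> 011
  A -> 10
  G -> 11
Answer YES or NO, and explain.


Checking each pair (does one codeword prefix another?):
  H='00' vs D='010': no prefix
  H='00' vs E='011': no prefix
  H='00' vs A='10': no prefix
  H='00' vs G='11': no prefix
  D='010' vs H='00': no prefix
  D='010' vs E='011': no prefix
  D='010' vs A='10': no prefix
  D='010' vs G='11': no prefix
  E='011' vs H='00': no prefix
  E='011' vs D='010': no prefix
  E='011' vs A='10': no prefix
  E='011' vs G='11': no prefix
  A='10' vs H='00': no prefix
  A='10' vs D='010': no prefix
  A='10' vs E='011': no prefix
  A='10' vs G='11': no prefix
  G='11' vs H='00': no prefix
  G='11' vs D='010': no prefix
  G='11' vs E='011': no prefix
  G='11' vs A='10': no prefix
No violation found over all pairs.

YES -- this is a valid prefix code. No codeword is a prefix of any other codeword.


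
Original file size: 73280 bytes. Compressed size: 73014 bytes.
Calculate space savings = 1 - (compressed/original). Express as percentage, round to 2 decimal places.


ratio = compressed/original = 73014/73280 = 0.99637
savings = 1 - ratio = 1 - 0.99637 = 0.00363
as a percentage: 0.00363 * 100 = 0.36%

Space savings = 1 - 73014/73280 = 0.36%


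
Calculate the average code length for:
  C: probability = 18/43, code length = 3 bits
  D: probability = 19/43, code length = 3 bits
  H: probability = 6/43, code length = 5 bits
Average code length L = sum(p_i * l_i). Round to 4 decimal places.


Weighted contributions p_i * l_i:
  C: (18/43) * 3 = 54/43
  D: (19/43) * 3 = 57/43
  H: (6/43) * 5 = 30/43
Sum = (54 + 57 + 30)/43 = 141/43

L = 141/43 = 3.2791 bits/symbol


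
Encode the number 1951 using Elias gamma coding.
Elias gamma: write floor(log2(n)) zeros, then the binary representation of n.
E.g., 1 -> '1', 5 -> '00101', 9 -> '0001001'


num_bits = floor(log2(1951)) + 1 = 11
leading_zeros = num_bits - 1 = 10
binary(1951) = 11110011111

Elias gamma(1951) = '0000000000' + '11110011111' = 000000000011110011111 (21 bits)


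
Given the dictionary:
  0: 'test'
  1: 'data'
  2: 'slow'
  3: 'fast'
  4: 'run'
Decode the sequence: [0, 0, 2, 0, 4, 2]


Look up each index in the dictionary:
  0 -> 'test'
  0 -> 'test'
  2 -> 'slow'
  0 -> 'test'
  4 -> 'run'
  2 -> 'slow'

Decoded: "test test slow test run slow"


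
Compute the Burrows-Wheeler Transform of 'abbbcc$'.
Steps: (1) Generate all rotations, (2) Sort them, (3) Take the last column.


Rotations (sorted):
  0: $abbbcc -> last char: c
  1: abbbcc$ -> last char: $
  2: bbbcc$a -> last char: a
  3: bbcc$ab -> last char: b
  4: bcc$abb -> last char: b
  5: c$abbbc -> last char: c
  6: cc$abbb -> last char: b


BWT = c$abbcb


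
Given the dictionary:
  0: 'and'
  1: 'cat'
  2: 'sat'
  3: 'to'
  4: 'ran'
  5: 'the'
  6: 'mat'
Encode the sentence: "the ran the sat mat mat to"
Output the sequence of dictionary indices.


Look up each word in the dictionary:
  'the' -> 5
  'ran' -> 4
  'the' -> 5
  'sat' -> 2
  'mat' -> 6
  'mat' -> 6
  'to' -> 3

Encoded: [5, 4, 5, 2, 6, 6, 3]


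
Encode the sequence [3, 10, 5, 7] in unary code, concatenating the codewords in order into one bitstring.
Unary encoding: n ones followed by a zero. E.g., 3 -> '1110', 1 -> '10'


Encode each number as n ones followed by a terminating 0:
  3 -> 1110 (4 bits)
  10 -> 11111111110 (11 bits)
  5 -> 111110 (6 bits)
  7 -> 11111110 (8 bits)
Total length = 4 + 11 + 6 + 8 = 29 bits.

Unary([3, 10, 5, 7]) = 11101111111111011111011111110 (29 bits)


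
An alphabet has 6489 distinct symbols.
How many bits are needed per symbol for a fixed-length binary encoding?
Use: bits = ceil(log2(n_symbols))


log2(6489) = 12.6638
Bracket: 2^12 = 4096 < 6489 <= 2^13 = 8192
So ceil(log2(6489)) = 13

bits = ceil(log2(6489)) = ceil(12.6638) = 13 bits


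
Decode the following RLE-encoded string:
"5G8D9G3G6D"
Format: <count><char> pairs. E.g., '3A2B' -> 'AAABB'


Expanding each <count><char> pair:
  5G -> 'GGGGG'
  8D -> 'DDDDDDDD'
  9G -> 'GGGGGGGGG'
  3G -> 'GGG'
  6D -> 'DDDDDD'

Decoded = GGGGGDDDDDDDDGGGGGGGGGGGGDDDDDD


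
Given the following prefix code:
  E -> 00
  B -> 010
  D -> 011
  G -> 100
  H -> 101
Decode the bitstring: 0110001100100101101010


Decoding step by step:
Bits 011 -> D
Bits 00 -> E
Bits 011 -> D
Bits 00 -> E
Bits 100 -> G
Bits 101 -> H
Bits 101 -> H
Bits 010 -> B


Decoded message: DEDEGHHB


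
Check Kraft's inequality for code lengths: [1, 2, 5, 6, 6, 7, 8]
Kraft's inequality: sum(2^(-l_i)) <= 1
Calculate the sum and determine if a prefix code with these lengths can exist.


Sum = 2^(-1) + 2^(-2) + 2^(-5) + 2^(-6) + 2^(-6) + 2^(-7) + 2^(-8)
    = 0.5 + 0.25 + 0.03125 + 0.015625 + 0.015625 + 0.0078125 + 0.00390625
    = 211/256 = 0.82421875
Since 0.82421875 <= 1, Kraft's inequality IS satisfied.
A prefix code with these lengths CAN exist.

Kraft sum = 0.82421875. Satisfied.


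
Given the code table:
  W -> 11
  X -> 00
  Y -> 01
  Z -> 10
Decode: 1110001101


Decoding:
11 -> W
10 -> Z
00 -> X
11 -> W
01 -> Y


Result: WZXWY


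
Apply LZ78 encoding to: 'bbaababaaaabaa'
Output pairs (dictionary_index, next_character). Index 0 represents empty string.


LZ78 encoding steps:
Dictionary: {0: ''}
Step 1: w='' (idx 0), next='b' -> output (0, 'b'), add 'b' as idx 1
Step 2: w='b' (idx 1), next='a' -> output (1, 'a'), add 'ba' as idx 2
Step 3: w='' (idx 0), next='a' -> output (0, 'a'), add 'a' as idx 3
Step 4: w='ba' (idx 2), next='b' -> output (2, 'b'), add 'bab' as idx 4
Step 5: w='a' (idx 3), next='a' -> output (3, 'a'), add 'aa' as idx 5
Step 6: w='aa' (idx 5), next='b' -> output (5, 'b'), add 'aab' as idx 6
Step 7: w='aa' (idx 5), end of input -> output (5, '')


Encoded: [(0, 'b'), (1, 'a'), (0, 'a'), (2, 'b'), (3, 'a'), (5, 'b'), (5, '')]


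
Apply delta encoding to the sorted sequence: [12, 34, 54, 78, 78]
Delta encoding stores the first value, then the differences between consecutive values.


First value: 12
Deltas:
  34 - 12 = 22
  54 - 34 = 20
  78 - 54 = 24
  78 - 78 = 0


Delta encoded: [12, 22, 20, 24, 0]


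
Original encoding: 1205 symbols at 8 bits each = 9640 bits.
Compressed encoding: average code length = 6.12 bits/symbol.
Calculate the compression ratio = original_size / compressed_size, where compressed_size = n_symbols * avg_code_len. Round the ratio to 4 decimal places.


original_size = n_symbols * orig_bits = 1205 * 8 = 9640 bits
compressed_size = n_symbols * avg_code_len = 1205 * 6.12 = 7374.6 bits
ratio = original_size / compressed_size = 9640 / 7374.6 = 1.3072

Compression ratio = 1.3072


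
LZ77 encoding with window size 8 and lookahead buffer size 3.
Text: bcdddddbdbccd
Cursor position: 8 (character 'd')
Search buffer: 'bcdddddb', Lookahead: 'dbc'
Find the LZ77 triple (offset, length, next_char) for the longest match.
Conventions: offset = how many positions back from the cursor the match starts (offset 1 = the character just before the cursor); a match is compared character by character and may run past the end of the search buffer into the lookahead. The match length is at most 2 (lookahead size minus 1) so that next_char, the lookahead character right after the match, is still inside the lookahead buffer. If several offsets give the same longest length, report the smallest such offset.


Try each offset into the search buffer:
  offset=1 (pos 7, char 'b'): match length 0
  offset=2 (pos 6, char 'd'): match length 2
  offset=3 (pos 5, char 'd'): match length 1
  offset=4 (pos 4, char 'd'): match length 1
  offset=5 (pos 3, char 'd'): match length 1
  offset=6 (pos 2, char 'd'): match length 1
  offset=7 (pos 1, char 'c'): match length 0
  offset=8 (pos 0, char 'b'): match length 0
Longest match has length 2 at offset 2.
next_char = character at position 8 + 2 = 10 -> 'c'

Best match: offset=2, length=2 (matching 'db' starting at position 6)
LZ77 triple: (2, 2, 'c')


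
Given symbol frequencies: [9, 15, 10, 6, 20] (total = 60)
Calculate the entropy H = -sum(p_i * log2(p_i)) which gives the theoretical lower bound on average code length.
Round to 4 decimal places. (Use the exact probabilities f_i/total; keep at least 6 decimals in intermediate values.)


Per-symbol terms -p_i * log2(p_i) with p_i = f_i/60:
  p = 9/60 = 0.150000: log2(p) = -2.736966, -p*log2(p) = 0.410545
  p = 15/60 = 0.250000: log2(p) = -2.000000, -p*log2(p) = 0.500000
  p = 10/60 = 0.166667: log2(p) = -2.584963, -p*log2(p) = 0.430827
  p = 6/60 = 0.100000: log2(p) = -3.321928, -p*log2(p) = 0.332193
  p = 20/60 = 0.333333: log2(p) = -1.584963, -p*log2(p) = 0.528321
H = 0.410545 + 0.500000 + 0.430827 + 0.332193 + 0.528321 = 2.201886

H = 2.2019 bits/symbol


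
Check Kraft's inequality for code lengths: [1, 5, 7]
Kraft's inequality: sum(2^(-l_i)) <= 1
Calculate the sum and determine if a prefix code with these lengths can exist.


Sum = 2^(-1) + 2^(-5) + 2^(-7)
    = 0.5 + 0.03125 + 0.0078125
    = 69/128 = 0.5390625
Since 0.5390625 <= 1, Kraft's inequality IS satisfied.
A prefix code with these lengths CAN exist.

Kraft sum = 0.5390625. Satisfied.


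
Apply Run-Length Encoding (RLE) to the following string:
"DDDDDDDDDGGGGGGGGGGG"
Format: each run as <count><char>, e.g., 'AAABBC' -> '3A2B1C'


Scanning runs left to right:
  i=0: run of 'D' x 9 -> '9D'
  i=9: run of 'G' x 11 -> '11G'

RLE = 9D11G


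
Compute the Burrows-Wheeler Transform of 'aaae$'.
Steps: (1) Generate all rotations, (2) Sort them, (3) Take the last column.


Rotations (sorted):
  0: $aaae -> last char: e
  1: aaae$ -> last char: $
  2: aae$a -> last char: a
  3: ae$aa -> last char: a
  4: e$aaa -> last char: a


BWT = e$aaa


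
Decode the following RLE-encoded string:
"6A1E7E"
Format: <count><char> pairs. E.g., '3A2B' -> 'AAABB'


Expanding each <count><char> pair:
  6A -> 'AAAAAA'
  1E -> 'E'
  7E -> 'EEEEEEE'

Decoded = AAAAAAEEEEEEEE


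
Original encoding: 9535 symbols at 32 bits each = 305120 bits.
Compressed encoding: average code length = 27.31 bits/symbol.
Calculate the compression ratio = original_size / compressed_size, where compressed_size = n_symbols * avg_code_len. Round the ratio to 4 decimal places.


original_size = n_symbols * orig_bits = 9535 * 32 = 305120 bits
compressed_size = n_symbols * avg_code_len = 9535 * 27.31 = 260400.85 bits
ratio = original_size / compressed_size = 305120 / 260400.85 = 1.1717

Compression ratio = 1.1717


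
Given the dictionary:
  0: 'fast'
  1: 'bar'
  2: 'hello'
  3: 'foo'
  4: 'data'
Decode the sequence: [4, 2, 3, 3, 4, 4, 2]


Look up each index in the dictionary:
  4 -> 'data'
  2 -> 'hello'
  3 -> 'foo'
  3 -> 'foo'
  4 -> 'data'
  4 -> 'data'
  2 -> 'hello'

Decoded: "data hello foo foo data data hello"


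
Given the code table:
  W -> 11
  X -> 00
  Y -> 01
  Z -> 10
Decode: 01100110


Decoding:
01 -> Y
10 -> Z
01 -> Y
10 -> Z


Result: YZYZ


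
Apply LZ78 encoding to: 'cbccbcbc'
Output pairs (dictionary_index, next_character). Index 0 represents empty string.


LZ78 encoding steps:
Dictionary: {0: ''}
Step 1: w='' (idx 0), next='c' -> output (0, 'c'), add 'c' as idx 1
Step 2: w='' (idx 0), next='b' -> output (0, 'b'), add 'b' as idx 2
Step 3: w='c' (idx 1), next='c' -> output (1, 'c'), add 'cc' as idx 3
Step 4: w='b' (idx 2), next='c' -> output (2, 'c'), add 'bc' as idx 4
Step 5: w='bc' (idx 4), end of input -> output (4, '')


Encoded: [(0, 'c'), (0, 'b'), (1, 'c'), (2, 'c'), (4, '')]


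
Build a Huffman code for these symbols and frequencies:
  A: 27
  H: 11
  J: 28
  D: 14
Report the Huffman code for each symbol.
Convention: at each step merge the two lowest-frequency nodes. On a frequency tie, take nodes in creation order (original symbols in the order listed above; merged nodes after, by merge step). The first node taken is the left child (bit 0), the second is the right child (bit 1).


Huffman tree construction:
Step 1: Merge H(11) + D(14) = 25
Step 2: Merge (H+D)(25) + A(27) = 52
Step 3: Merge J(28) + ((H+D)+A)(52) = 80
Read each symbol's code off the tree from the root (left child = 0, right child = 1).

Codes:
  A: 11 (length 2)
  H: 100 (length 3)
  J: 0 (length 1)
  D: 101 (length 3)
Average code length: 157/80 = 1.9625 bits/symbol


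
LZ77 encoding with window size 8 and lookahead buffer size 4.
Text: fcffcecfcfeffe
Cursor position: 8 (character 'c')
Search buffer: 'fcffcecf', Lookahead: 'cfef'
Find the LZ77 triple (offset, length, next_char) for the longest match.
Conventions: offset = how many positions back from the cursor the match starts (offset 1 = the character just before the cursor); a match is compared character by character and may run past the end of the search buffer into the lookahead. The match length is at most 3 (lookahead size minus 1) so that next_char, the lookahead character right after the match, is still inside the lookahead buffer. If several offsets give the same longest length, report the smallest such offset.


Try each offset into the search buffer:
  offset=1 (pos 7, char 'f'): match length 0
  offset=2 (pos 6, char 'c'): match length 2
  offset=3 (pos 5, char 'e'): match length 0
  offset=4 (pos 4, char 'c'): match length 1
  offset=5 (pos 3, char 'f'): match length 0
  offset=6 (pos 2, char 'f'): match length 0
  offset=7 (pos 1, char 'c'): match length 2
  offset=8 (pos 0, char 'f'): match length 0
Longest match has length 2, found at offsets 2, 7; take the smallest, offset 2.
next_char = character at position 8 + 2 = 10 -> 'e'

Best match: offset=2, length=2 (matching 'cf' starting at position 6)
LZ77 triple: (2, 2, 'e')


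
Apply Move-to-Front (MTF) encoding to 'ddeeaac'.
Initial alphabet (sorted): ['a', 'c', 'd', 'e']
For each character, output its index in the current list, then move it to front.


MTF encoding:
'd': index 2 in ['a', 'c', 'd', 'e'] -> ['d', 'a', 'c', 'e']
'd': index 0 in ['d', 'a', 'c', 'e'] -> ['d', 'a', 'c', 'e']
'e': index 3 in ['d', 'a', 'c', 'e'] -> ['e', 'd', 'a', 'c']
'e': index 0 in ['e', 'd', 'a', 'c'] -> ['e', 'd', 'a', 'c']
'a': index 2 in ['e', 'd', 'a', 'c'] -> ['a', 'e', 'd', 'c']
'a': index 0 in ['a', 'e', 'd', 'c'] -> ['a', 'e', 'd', 'c']
'c': index 3 in ['a', 'e', 'd', 'c'] -> ['c', 'a', 'e', 'd']


Output: [2, 0, 3, 0, 2, 0, 3]


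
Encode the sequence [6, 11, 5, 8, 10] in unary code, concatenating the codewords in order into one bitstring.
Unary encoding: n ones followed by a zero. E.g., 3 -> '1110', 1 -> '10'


Encode each number as n ones followed by a terminating 0:
  6 -> 1111110 (7 bits)
  11 -> 111111111110 (12 bits)
  5 -> 111110 (6 bits)
  8 -> 111111110 (9 bits)
  10 -> 11111111110 (11 bits)
Total length = 7 + 12 + 6 + 9 + 11 = 45 bits.

Unary([6, 11, 5, 8, 10]) = 111111011111111111011111011111111011111111110 (45 bits)


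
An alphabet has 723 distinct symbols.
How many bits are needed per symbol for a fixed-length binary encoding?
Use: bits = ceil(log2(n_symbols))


log2(723) = 9.4979
Bracket: 2^9 = 512 < 723 <= 2^10 = 1024
So ceil(log2(723)) = 10

bits = ceil(log2(723)) = ceil(9.4979) = 10 bits


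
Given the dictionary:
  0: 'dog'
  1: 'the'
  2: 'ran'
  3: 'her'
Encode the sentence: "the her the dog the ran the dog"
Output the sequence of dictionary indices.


Look up each word in the dictionary:
  'the' -> 1
  'her' -> 3
  'the' -> 1
  'dog' -> 0
  'the' -> 1
  'ran' -> 2
  'the' -> 1
  'dog' -> 0

Encoded: [1, 3, 1, 0, 1, 2, 1, 0]


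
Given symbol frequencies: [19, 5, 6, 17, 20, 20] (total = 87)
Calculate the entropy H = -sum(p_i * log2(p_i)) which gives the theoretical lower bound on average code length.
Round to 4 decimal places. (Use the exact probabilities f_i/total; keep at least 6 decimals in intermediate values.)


Per-symbol terms -p_i * log2(p_i) with p_i = f_i/87:
  p = 19/87 = 0.218391: log2(p) = -2.195016, -p*log2(p) = 0.479371
  p = 5/87 = 0.057471: log2(p) = -4.121015, -p*log2(p) = 0.236840
  p = 6/87 = 0.068966: log2(p) = -3.857981, -p*log2(p) = 0.266068
  p = 17/87 = 0.195402: log2(p) = -2.355481, -p*log2(p) = 0.460266
  p = 20/87 = 0.229885: log2(p) = -2.121015, -p*log2(p) = 0.487590
  p = 20/87 = 0.229885: log2(p) = -2.121015, -p*log2(p) = 0.487590
H = 0.479371 + 0.236840 + 0.266068 + 0.460266 + 0.487590 + 0.487590 = 2.417725

H = 2.4177 bits/symbol


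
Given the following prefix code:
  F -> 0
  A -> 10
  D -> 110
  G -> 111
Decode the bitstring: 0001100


Decoding step by step:
Bits 0 -> F
Bits 0 -> F
Bits 0 -> F
Bits 110 -> D
Bits 0 -> F


Decoded message: FFFDF


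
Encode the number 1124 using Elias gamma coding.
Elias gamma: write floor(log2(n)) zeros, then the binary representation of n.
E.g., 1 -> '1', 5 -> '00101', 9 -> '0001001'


num_bits = floor(log2(1124)) + 1 = 11
leading_zeros = num_bits - 1 = 10
binary(1124) = 10001100100

Elias gamma(1124) = '0000000000' + '10001100100' = 000000000010001100100 (21 bits)


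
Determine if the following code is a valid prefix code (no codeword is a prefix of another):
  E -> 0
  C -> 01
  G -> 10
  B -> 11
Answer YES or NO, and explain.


Checking each pair (does one codeword prefix another?):
  E='0' vs C='01': prefix -- VIOLATION

NO -- this is NOT a valid prefix code. E (0) is a prefix of C (01).


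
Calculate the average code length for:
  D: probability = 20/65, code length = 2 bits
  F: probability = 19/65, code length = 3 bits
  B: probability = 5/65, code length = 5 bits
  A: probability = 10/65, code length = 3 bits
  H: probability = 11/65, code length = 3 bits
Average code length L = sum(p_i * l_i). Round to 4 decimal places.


Weighted contributions p_i * l_i:
  D: (20/65) * 2 = 40/65
  F: (19/65) * 3 = 57/65
  B: (5/65) * 5 = 25/65
  A: (10/65) * 3 = 30/65
  H: (11/65) * 3 = 33/65
Sum = (40 + 57 + 25 + 30 + 33)/65 = 185/65

L = 185/65 = 2.8462 bits/symbol


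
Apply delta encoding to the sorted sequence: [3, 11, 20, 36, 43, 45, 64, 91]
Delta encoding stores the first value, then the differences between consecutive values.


First value: 3
Deltas:
  11 - 3 = 8
  20 - 11 = 9
  36 - 20 = 16
  43 - 36 = 7
  45 - 43 = 2
  64 - 45 = 19
  91 - 64 = 27


Delta encoded: [3, 8, 9, 16, 7, 2, 19, 27]


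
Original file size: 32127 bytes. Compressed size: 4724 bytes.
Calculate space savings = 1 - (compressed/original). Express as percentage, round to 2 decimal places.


ratio = compressed/original = 4724/32127 = 0.147041
savings = 1 - ratio = 1 - 0.147041 = 0.852959
as a percentage: 0.852959 * 100 = 85.3%

Space savings = 1 - 4724/32127 = 85.3%


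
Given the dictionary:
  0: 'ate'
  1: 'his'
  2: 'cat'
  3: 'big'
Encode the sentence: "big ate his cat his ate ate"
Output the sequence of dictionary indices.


Look up each word in the dictionary:
  'big' -> 3
  'ate' -> 0
  'his' -> 1
  'cat' -> 2
  'his' -> 1
  'ate' -> 0
  'ate' -> 0

Encoded: [3, 0, 1, 2, 1, 0, 0]


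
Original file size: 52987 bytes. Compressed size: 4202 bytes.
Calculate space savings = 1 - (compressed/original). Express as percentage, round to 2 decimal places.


ratio = compressed/original = 4202/52987 = 0.079302
savings = 1 - ratio = 1 - 0.079302 = 0.920698
as a percentage: 0.920698 * 100 = 92.07%

Space savings = 1 - 4202/52987 = 92.07%


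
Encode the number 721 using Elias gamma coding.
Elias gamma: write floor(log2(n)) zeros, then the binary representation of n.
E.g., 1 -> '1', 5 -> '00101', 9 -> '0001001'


num_bits = floor(log2(721)) + 1 = 10
leading_zeros = num_bits - 1 = 9
binary(721) = 1011010001

Elias gamma(721) = '000000000' + '1011010001' = 0000000001011010001 (19 bits)


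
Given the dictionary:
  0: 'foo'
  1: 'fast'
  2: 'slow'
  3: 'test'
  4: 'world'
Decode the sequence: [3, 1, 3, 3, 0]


Look up each index in the dictionary:
  3 -> 'test'
  1 -> 'fast'
  3 -> 'test'
  3 -> 'test'
  0 -> 'foo'

Decoded: "test fast test test foo"


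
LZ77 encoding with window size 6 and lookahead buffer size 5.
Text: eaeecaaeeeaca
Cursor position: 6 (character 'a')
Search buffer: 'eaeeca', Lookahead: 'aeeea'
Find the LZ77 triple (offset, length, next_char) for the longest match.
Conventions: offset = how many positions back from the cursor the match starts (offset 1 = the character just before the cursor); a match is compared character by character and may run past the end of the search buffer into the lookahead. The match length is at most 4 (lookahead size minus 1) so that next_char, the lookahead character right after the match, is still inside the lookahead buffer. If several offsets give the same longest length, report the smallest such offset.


Try each offset into the search buffer:
  offset=1 (pos 5, char 'a'): match length 1
  offset=2 (pos 4, char 'c'): match length 0
  offset=3 (pos 3, char 'e'): match length 0
  offset=4 (pos 2, char 'e'): match length 0
  offset=5 (pos 1, char 'a'): match length 3
  offset=6 (pos 0, char 'e'): match length 0
Longest match has length 3 at offset 5.
next_char = character at position 6 + 3 = 9 -> 'e'

Best match: offset=5, length=3 (matching 'aee' starting at position 1)
LZ77 triple: (5, 3, 'e')


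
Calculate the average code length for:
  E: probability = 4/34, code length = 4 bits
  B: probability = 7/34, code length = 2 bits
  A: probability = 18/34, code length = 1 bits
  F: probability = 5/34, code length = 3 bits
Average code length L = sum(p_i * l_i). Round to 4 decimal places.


Weighted contributions p_i * l_i:
  E: (4/34) * 4 = 16/34
  B: (7/34) * 2 = 14/34
  A: (18/34) * 1 = 18/34
  F: (5/34) * 3 = 15/34
Sum = (16 + 14 + 18 + 15)/34 = 63/34

L = 63/34 = 1.8529 bits/symbol


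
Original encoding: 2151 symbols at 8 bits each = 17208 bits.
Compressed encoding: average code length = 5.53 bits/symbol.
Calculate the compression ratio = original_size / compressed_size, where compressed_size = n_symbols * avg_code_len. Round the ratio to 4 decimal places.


original_size = n_symbols * orig_bits = 2151 * 8 = 17208 bits
compressed_size = n_symbols * avg_code_len = 2151 * 5.53 = 11895.03 bits
ratio = original_size / compressed_size = 17208 / 11895.03 = 1.4467

Compression ratio = 1.4467


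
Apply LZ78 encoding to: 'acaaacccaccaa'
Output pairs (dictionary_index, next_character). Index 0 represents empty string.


LZ78 encoding steps:
Dictionary: {0: ''}
Step 1: w='' (idx 0), next='a' -> output (0, 'a'), add 'a' as idx 1
Step 2: w='' (idx 0), next='c' -> output (0, 'c'), add 'c' as idx 2
Step 3: w='a' (idx 1), next='a' -> output (1, 'a'), add 'aa' as idx 3
Step 4: w='a' (idx 1), next='c' -> output (1, 'c'), add 'ac' as idx 4
Step 5: w='c' (idx 2), next='c' -> output (2, 'c'), add 'cc' as idx 5
Step 6: w='ac' (idx 4), next='c' -> output (4, 'c'), add 'acc' as idx 6
Step 7: w='aa' (idx 3), end of input -> output (3, '')


Encoded: [(0, 'a'), (0, 'c'), (1, 'a'), (1, 'c'), (2, 'c'), (4, 'c'), (3, '')]


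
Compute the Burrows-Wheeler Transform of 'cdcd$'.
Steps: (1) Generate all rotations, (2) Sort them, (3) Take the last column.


Rotations (sorted):
  0: $cdcd -> last char: d
  1: cd$cd -> last char: d
  2: cdcd$ -> last char: $
  3: d$cdc -> last char: c
  4: dcd$c -> last char: c


BWT = dd$cc


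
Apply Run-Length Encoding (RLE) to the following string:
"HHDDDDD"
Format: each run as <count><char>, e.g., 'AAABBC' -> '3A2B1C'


Scanning runs left to right:
  i=0: run of 'H' x 2 -> '2H'
  i=2: run of 'D' x 5 -> '5D'

RLE = 2H5D


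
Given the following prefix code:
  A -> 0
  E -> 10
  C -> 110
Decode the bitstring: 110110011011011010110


Decoding step by step:
Bits 110 -> C
Bits 110 -> C
Bits 0 -> A
Bits 110 -> C
Bits 110 -> C
Bits 110 -> C
Bits 10 -> E
Bits 110 -> C


Decoded message: CCACCCEC


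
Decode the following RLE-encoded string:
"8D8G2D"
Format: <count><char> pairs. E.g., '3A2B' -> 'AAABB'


Expanding each <count><char> pair:
  8D -> 'DDDDDDDD'
  8G -> 'GGGGGGGG'
  2D -> 'DD'

Decoded = DDDDDDDDGGGGGGGGDD


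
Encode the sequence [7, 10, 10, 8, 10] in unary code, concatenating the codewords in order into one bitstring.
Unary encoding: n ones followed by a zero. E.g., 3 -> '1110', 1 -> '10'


Encode each number as n ones followed by a terminating 0:
  7 -> 11111110 (8 bits)
  10 -> 11111111110 (11 bits)
  10 -> 11111111110 (11 bits)
  8 -> 111111110 (9 bits)
  10 -> 11111111110 (11 bits)
Total length = 8 + 11 + 11 + 9 + 11 = 50 bits.

Unary([7, 10, 10, 8, 10]) = 11111110111111111101111111111011111111011111111110 (50 bits)


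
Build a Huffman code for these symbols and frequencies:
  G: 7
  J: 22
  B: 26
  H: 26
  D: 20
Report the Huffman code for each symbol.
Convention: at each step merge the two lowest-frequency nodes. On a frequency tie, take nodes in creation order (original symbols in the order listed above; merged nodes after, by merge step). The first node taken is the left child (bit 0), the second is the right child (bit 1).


Huffman tree construction:
Step 1: Merge G(7) + D(20) = 27
Step 2: Merge J(22) + B(26) = 48
Step 3: Merge H(26) + (G+D)(27) = 53
Step 4: Merge (J+B)(48) + (H+(G+D))(53) = 101
Read each symbol's code off the tree from the root (left child = 0, right child = 1).

Codes:
  G: 110 (length 3)
  J: 00 (length 2)
  B: 01 (length 2)
  H: 10 (length 2)
  D: 111 (length 3)
Average code length: 229/101 = 2.2673 bits/symbol


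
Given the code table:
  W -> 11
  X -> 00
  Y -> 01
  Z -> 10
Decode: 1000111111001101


Decoding:
10 -> Z
00 -> X
11 -> W
11 -> W
11 -> W
00 -> X
11 -> W
01 -> Y


Result: ZXWWWXWY


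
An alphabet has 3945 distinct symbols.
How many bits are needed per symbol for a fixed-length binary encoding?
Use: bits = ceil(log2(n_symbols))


log2(3945) = 11.9458
Bracket: 2^11 = 2048 < 3945 <= 2^12 = 4096
So ceil(log2(3945)) = 12

bits = ceil(log2(3945)) = ceil(11.9458) = 12 bits


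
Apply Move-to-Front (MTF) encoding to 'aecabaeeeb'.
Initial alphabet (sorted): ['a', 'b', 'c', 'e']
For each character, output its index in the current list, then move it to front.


MTF encoding:
'a': index 0 in ['a', 'b', 'c', 'e'] -> ['a', 'b', 'c', 'e']
'e': index 3 in ['a', 'b', 'c', 'e'] -> ['e', 'a', 'b', 'c']
'c': index 3 in ['e', 'a', 'b', 'c'] -> ['c', 'e', 'a', 'b']
'a': index 2 in ['c', 'e', 'a', 'b'] -> ['a', 'c', 'e', 'b']
'b': index 3 in ['a', 'c', 'e', 'b'] -> ['b', 'a', 'c', 'e']
'a': index 1 in ['b', 'a', 'c', 'e'] -> ['a', 'b', 'c', 'e']
'e': index 3 in ['a', 'b', 'c', 'e'] -> ['e', 'a', 'b', 'c']
'e': index 0 in ['e', 'a', 'b', 'c'] -> ['e', 'a', 'b', 'c']
'e': index 0 in ['e', 'a', 'b', 'c'] -> ['e', 'a', 'b', 'c']
'b': index 2 in ['e', 'a', 'b', 'c'] -> ['b', 'e', 'a', 'c']


Output: [0, 3, 3, 2, 3, 1, 3, 0, 0, 2]


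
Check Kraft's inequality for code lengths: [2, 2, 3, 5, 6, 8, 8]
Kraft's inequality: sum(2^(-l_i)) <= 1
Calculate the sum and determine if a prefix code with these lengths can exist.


Sum = 2^(-2) + 2^(-2) + 2^(-3) + 2^(-5) + 2^(-6) + 2^(-8) + 2^(-8)
    = 0.25 + 0.25 + 0.125 + 0.03125 + 0.015625 + 0.00390625 + 0.00390625
    = 174/256 = 0.6796875
Since 0.6796875 <= 1, Kraft's inequality IS satisfied.
A prefix code with these lengths CAN exist.

Kraft sum = 0.6796875. Satisfied.


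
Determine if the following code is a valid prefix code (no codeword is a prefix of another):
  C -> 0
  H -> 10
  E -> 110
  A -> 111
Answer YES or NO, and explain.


Checking each pair (does one codeword prefix another?):
  C='0' vs H='10': no prefix
  C='0' vs E='110': no prefix
  C='0' vs A='111': no prefix
  H='10' vs C='0': no prefix
  H='10' vs E='110': no prefix
  H='10' vs A='111': no prefix
  E='110' vs C='0': no prefix
  E='110' vs H='10': no prefix
  E='110' vs A='111': no prefix
  A='111' vs C='0': no prefix
  A='111' vs H='10': no prefix
  A='111' vs E='110': no prefix
No violation found over all pairs.

YES -- this is a valid prefix code. No codeword is a prefix of any other codeword.


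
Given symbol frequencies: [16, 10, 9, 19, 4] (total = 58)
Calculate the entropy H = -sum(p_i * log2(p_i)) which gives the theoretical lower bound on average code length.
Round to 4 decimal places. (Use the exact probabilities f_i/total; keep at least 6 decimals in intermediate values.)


Per-symbol terms -p_i * log2(p_i) with p_i = f_i/58:
  p = 16/58 = 0.275862: log2(p) = -1.857981, -p*log2(p) = 0.512546
  p = 10/58 = 0.172414: log2(p) = -2.536053, -p*log2(p) = 0.437251
  p = 9/58 = 0.155172: log2(p) = -2.688056, -p*log2(p) = 0.417112
  p = 19/58 = 0.327586: log2(p) = -1.610053, -p*log2(p) = 0.527431
  p = 4/58 = 0.068966: log2(p) = -3.857981, -p*log2(p) = 0.266068
H = 0.512546 + 0.437251 + 0.417112 + 0.527431 + 0.266068 = 2.160408

H = 2.1604 bits/symbol


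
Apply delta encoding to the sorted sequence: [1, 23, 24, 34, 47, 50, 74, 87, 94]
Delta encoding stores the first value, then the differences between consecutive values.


First value: 1
Deltas:
  23 - 1 = 22
  24 - 23 = 1
  34 - 24 = 10
  47 - 34 = 13
  50 - 47 = 3
  74 - 50 = 24
  87 - 74 = 13
  94 - 87 = 7


Delta encoded: [1, 22, 1, 10, 13, 3, 24, 13, 7]


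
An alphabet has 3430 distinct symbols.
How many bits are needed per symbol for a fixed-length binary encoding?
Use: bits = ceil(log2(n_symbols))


log2(3430) = 11.744
Bracket: 2^11 = 2048 < 3430 <= 2^12 = 4096
So ceil(log2(3430)) = 12

bits = ceil(log2(3430)) = ceil(11.744) = 12 bits


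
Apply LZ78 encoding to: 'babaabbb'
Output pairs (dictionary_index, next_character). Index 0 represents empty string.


LZ78 encoding steps:
Dictionary: {0: ''}
Step 1: w='' (idx 0), next='b' -> output (0, 'b'), add 'b' as idx 1
Step 2: w='' (idx 0), next='a' -> output (0, 'a'), add 'a' as idx 2
Step 3: w='b' (idx 1), next='a' -> output (1, 'a'), add 'ba' as idx 3
Step 4: w='a' (idx 2), next='b' -> output (2, 'b'), add 'ab' as idx 4
Step 5: w='b' (idx 1), next='b' -> output (1, 'b'), add 'bb' as idx 5


Encoded: [(0, 'b'), (0, 'a'), (1, 'a'), (2, 'b'), (1, 'b')]


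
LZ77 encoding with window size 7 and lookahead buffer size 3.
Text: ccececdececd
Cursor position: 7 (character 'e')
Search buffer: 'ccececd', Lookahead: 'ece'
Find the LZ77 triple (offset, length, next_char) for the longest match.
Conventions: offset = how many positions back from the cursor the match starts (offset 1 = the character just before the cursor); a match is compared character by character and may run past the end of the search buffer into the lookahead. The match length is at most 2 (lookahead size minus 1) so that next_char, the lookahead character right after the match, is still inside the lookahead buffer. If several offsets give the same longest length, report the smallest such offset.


Try each offset into the search buffer:
  offset=1 (pos 6, char 'd'): match length 0
  offset=2 (pos 5, char 'c'): match length 0
  offset=3 (pos 4, char 'e'): match length 2
  offset=4 (pos 3, char 'c'): match length 0
  offset=5 (pos 2, char 'e'): match length 2
  offset=6 (pos 1, char 'c'): match length 0
  offset=7 (pos 0, char 'c'): match length 0
Longest match has length 2, found at offsets 3, 5; take the smallest, offset 3.
next_char = character at position 7 + 2 = 9 -> 'e'

Best match: offset=3, length=2 (matching 'ec' starting at position 4)
LZ77 triple: (3, 2, 'e')


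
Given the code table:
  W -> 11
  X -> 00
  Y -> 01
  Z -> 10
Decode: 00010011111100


Decoding:
00 -> X
01 -> Y
00 -> X
11 -> W
11 -> W
11 -> W
00 -> X


Result: XYXWWWX


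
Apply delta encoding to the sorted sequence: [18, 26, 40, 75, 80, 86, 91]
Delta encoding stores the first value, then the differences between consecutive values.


First value: 18
Deltas:
  26 - 18 = 8
  40 - 26 = 14
  75 - 40 = 35
  80 - 75 = 5
  86 - 80 = 6
  91 - 86 = 5


Delta encoded: [18, 8, 14, 35, 5, 6, 5]


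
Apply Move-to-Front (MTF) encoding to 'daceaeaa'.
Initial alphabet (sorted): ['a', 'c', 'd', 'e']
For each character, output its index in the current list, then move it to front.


MTF encoding:
'd': index 2 in ['a', 'c', 'd', 'e'] -> ['d', 'a', 'c', 'e']
'a': index 1 in ['d', 'a', 'c', 'e'] -> ['a', 'd', 'c', 'e']
'c': index 2 in ['a', 'd', 'c', 'e'] -> ['c', 'a', 'd', 'e']
'e': index 3 in ['c', 'a', 'd', 'e'] -> ['e', 'c', 'a', 'd']
'a': index 2 in ['e', 'c', 'a', 'd'] -> ['a', 'e', 'c', 'd']
'e': index 1 in ['a', 'e', 'c', 'd'] -> ['e', 'a', 'c', 'd']
'a': index 1 in ['e', 'a', 'c', 'd'] -> ['a', 'e', 'c', 'd']
'a': index 0 in ['a', 'e', 'c', 'd'] -> ['a', 'e', 'c', 'd']


Output: [2, 1, 2, 3, 2, 1, 1, 0]


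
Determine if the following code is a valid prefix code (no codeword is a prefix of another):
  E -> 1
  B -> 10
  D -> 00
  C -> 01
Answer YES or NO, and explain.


Checking each pair (does one codeword prefix another?):
  E='1' vs B='10': prefix -- VIOLATION

NO -- this is NOT a valid prefix code. E (1) is a prefix of B (10).
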